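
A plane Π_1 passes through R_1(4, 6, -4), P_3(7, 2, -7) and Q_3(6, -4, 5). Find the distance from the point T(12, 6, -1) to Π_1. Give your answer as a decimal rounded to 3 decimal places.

7.714

R_1P_3 = (3, -4, -3), R_1Q_3 = (2, -10, 9); a normal to Π_1 is R_1P_3 × R_1Q_3 = (-66, -33, -22).
Using R_1: Π_1 has equation -66x - 33y - 22z = -374.
n·T − d = (-66)·(12) + (-33)·(6) + (-22)·(-1) − (-374) = -594; |n| = √5929.
Distance = |-594| / √5929 = 594/√5929 ≈ 7.714.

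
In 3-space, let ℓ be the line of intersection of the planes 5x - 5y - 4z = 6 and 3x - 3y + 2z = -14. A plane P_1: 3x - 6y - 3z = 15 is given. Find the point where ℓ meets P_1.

(-5, -3, -4)

Direction of ℓ: (5, -5, -4) × (3, -3, 2) = (-22, -22, 0).
A point on ℓ: solving the two plane equations with x = -2 gives (-2, 0, -4).
Substitute r = (-2, 0, -4) + t(-22, -22, 0) into the plane: 6 + 66t = 15, so t = 3/22.
Intersection: (-2, 0, -4) + (3/22)·(-22, -22, 0) = (-5, -3, -4).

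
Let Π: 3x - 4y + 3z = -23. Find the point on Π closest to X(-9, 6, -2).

(-6, 2, 1)

Foot = X − λn with λ = (n·X − d)/|n|² = (-57 − (-23))/34 = -1.
Foot = (-9, 6, -2) − (-1)·(3, -4, 3) = (-6, 2, 1).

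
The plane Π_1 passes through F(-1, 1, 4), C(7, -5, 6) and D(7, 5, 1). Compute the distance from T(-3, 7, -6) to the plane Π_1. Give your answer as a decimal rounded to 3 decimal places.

FC = (8, -6, 2), FD = (8, 4, -3); a normal to Π_1 is FC × FD = (10, 40, 80).
Using F: Π_1 has equation 10x + 40y + 80z = 350.
n·T − d = (10)·(-3) + (40)·(7) + (80)·(-6) − 350 = -580; |n| = √8100.
Distance = |-580| / √8100 = 580/√8100 ≈ 6.444.

6.444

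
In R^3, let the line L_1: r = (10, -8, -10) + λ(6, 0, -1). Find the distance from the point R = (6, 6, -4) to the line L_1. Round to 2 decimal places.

Taking (10, -8, -10) on L_1 with direction v = (6, 0, -1): w = R − (10, -8, -10) = (-4, 14, 6), and w × v = (-14, 32, -84).
Distance = |w × v| / |v| = √8276 / √37 ≈ 14.96.

14.96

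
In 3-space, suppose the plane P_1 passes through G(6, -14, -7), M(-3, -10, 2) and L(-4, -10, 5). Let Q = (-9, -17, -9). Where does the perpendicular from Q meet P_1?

GM = (-9, 4, 9), GL = (-10, 4, 12); a normal to P_1 is GM × GL = (12, 18, 4).
Using G: P_1 has equation 12x + 18y + 4z = -208.
Foot = Q − λn with λ = (n·Q − d)/|n|² = (-450 − (-208))/484 = -1/2.
Foot = (-9, -17, -9) − (-1/2)·(12, 18, 4) = (-3, -8, -7).

(-3, -8, -7)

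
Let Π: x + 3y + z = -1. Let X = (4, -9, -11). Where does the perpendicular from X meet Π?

Foot = X − λn with λ = (n·X − d)/|n|² = (-34 − (-1))/11 = -3.
Foot = (4, -9, -11) − (-3)·(1, 3, 1) = (7, 0, -8).

(7, 0, -8)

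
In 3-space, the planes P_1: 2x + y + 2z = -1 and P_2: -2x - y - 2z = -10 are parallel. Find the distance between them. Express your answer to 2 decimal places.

Rescale P_2 by 1/(-1): 2x + y + 2z = 10. Then distance = |-1 − 10| / √9 ≈ 3.67.

3.67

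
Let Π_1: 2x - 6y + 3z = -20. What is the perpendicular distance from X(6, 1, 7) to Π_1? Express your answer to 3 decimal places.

6.714

n·X − d = (2)·(6) + (-6)·(1) + (3)·(7) − (-20) = 47; |n| = √49.
Distance = |47| / √49 = 47/√49 ≈ 6.714.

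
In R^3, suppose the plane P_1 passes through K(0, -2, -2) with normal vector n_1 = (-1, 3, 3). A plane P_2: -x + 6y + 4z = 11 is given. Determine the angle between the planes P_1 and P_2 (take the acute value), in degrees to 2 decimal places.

12.34

P_1: n_1·r = n_1·K gives -x + 3y + 3z = -12.
cos θ = |n₁·n₂| / (|n₁||n₂|) = |31| / (√19 · √53).
θ = arccos(0.97689) ≈ 12.34°.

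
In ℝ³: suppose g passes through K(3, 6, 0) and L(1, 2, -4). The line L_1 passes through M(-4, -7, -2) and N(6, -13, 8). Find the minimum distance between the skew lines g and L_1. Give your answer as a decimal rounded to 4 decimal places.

7.1182

A direction vector for g is L − K = (-2, -4, -4).
A direction vector for L_1 is N − M = (10, -6, 10).
Common perpendicular direction n = (-2, -4, -4) × (10, -6, 10) = (-64, -20, 52).
With w = (-4, -7, -2) − (3, 6, 0) = (-7, -13, -2), w · n = 604.
Distance = |w · n| / |n| = |604| / √7200 ≈ 7.1182.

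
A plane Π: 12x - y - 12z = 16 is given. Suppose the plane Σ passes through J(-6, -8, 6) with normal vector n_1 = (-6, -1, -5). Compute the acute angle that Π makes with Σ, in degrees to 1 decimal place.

Σ: n_1·r = n_1·J gives -6x - y - 5z = 14.
cos θ = |n₁·n₂| / (|n₁||n₂|) = |-11| / (√289 · √62).
θ = arccos(0.08218) ≈ 85.3°.

85.3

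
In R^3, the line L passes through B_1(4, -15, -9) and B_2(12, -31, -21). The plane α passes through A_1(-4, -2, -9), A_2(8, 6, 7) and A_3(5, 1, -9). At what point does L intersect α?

(-4, 1, 3)

A direction vector for L is B_2 − B_1 = (8, -16, -12).
A_1A_2 = (12, 8, 16), A_1A_3 = (9, 3, 0); a normal to α is A_1A_2 × A_1A_3 = (-48, 144, -36).
Using A_1: α has equation -48x + 144y - 36z = 228.
Substitute r = (4, -15, -9) + t(8, -16, -12) into the plane: -2028 + (-2256)t = 228, so t = -1.
Intersection: (4, -15, -9) + (-1)·(8, -16, -12) = (-4, 1, 3).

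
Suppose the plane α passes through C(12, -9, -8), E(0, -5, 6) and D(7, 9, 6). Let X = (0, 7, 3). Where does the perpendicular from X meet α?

CE = (-12, 4, 14), CD = (-5, 18, 14); a normal to α is CE × CD = (-196, 98, -196).
Using C: α has equation -196x + 98y - 196z = -1666.
Foot = X − λn with λ = (n·X − d)/|n|² = (98 − (-1666))/86436 = 1/49.
Foot = (0, 7, 3) − (1/49)·(-196, 98, -196) = (4, 5, 7).

(4, 5, 7)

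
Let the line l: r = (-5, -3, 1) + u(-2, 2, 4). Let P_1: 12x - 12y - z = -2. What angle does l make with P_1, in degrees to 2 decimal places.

sin θ = |n·v| / (|n||v|) = |-52| / (√289 · √24) = 0.62438.
θ ≈ 38.64°.

38.64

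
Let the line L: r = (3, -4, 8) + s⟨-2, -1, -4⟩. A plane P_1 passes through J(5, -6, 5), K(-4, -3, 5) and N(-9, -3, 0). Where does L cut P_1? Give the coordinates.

(1, -5, 4)

JK = (-9, 3, 0), JN = (-14, 3, -5); a normal to P_1 is JK × JN = (-15, -45, 15).
Using J: P_1 has equation -15x - 45y + 15z = 270.
Substitute r = (3, -4, 8) + t(-2, -1, -4) into the plane: 255 + 15t = 270, so t = 1.
Intersection: (3, -4, 8) + 1·(-2, -1, -4) = (1, -5, 4).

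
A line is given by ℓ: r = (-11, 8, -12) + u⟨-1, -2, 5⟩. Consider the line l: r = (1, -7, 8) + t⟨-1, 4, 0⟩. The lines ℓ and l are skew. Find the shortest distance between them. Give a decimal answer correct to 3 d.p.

Common perpendicular direction n = (-1, -2, 5) × (-1, 4, 0) = (-20, -5, -6).
With w = (1, -7, 8) − (-11, 8, -12) = (12, -15, 20), w · n = -285.
Distance = |w · n| / |n| = |-285| / √461 ≈ 13.274.

13.274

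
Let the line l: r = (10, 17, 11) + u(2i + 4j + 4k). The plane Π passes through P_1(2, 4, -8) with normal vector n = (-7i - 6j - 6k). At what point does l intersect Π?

Π: n·r = n·P_1 gives -7x - 6y - 6z = 10.
Substitute r = (10, 17, 11) + t(2, 4, 4) into the plane: -238 + (-62)t = 10, so t = -4.
Intersection: (10, 17, 11) + (-4)·(2, 4, 4) = (2, 1, -5).

(2, 1, -5)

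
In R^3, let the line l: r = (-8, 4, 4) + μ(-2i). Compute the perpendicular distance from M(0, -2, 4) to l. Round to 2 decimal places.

6.00

Taking (-8, 4, 4) on l with direction v = (-2, 0, 0): w = M − (-8, 4, 4) = (8, -6, 0), and w × v = (0, 0, -12).
Distance = |w × v| / |v| = √144 / √4 ≈ 6.00.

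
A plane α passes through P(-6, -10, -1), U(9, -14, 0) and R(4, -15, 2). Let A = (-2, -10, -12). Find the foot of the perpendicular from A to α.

(-1, -5, -7)

PU = (15, -4, 1), PR = (10, -5, 3); a normal to α is PU × PR = (-7, -35, -35).
Using P: α has equation -7x - 35y - 35z = 427.
Foot = A − λn with λ = (n·A − d)/|n|² = (784 − 427)/2499 = 1/7.
Foot = (-2, -10, -12) − (1/7)·(-7, -35, -35) = (-1, -5, -7).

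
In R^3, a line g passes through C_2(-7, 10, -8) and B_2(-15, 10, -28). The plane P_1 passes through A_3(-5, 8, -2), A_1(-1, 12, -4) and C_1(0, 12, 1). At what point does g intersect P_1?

(-1, 10, 7)

A direction vector for g is B_2 − C_2 = (-8, 0, -20).
A_3A_1 = (4, 4, -2), A_3C_1 = (5, 4, 3); a normal to P_1 is A_3A_1 × A_3C_1 = (20, -22, -4).
Using A_3: P_1 has equation 20x - 22y - 4z = -268.
Substitute r = (-7, 10, -8) + t(-8, 0, -20) into the plane: -328 + (-80)t = -268, so t = -3/4.
Intersection: (-7, 10, -8) + (-3/4)·(-8, 0, -20) = (-1, 10, 7).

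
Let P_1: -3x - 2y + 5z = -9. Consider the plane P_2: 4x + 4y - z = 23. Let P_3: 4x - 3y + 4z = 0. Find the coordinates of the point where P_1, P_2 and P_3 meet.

(2, 4, 1)

Solving the 3×3 linear system -3x - 2y + 5z = -9, 4x + 4y - z = 23, 4x - 3y + 4z = 0 (e.g. by elimination or Cramer's rule, determinant = -139) gives (2, 4, 1).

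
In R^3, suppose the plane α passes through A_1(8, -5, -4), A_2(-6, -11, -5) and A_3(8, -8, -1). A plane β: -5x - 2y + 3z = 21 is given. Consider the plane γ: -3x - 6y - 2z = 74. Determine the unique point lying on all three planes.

A_1A_2 = (-14, -6, -1), A_1A_3 = (0, -3, 3); a normal to α is A_1A_2 × A_1A_3 = (-21, 42, 42).
Using A_1: α has equation -21x + 42y + 42z = -546.
Solving the 3×3 linear system -21x + 42y + 42z = -546, -5x - 2y + 3z = 21, -3x - 6y - 2z = 74 (e.g. by elimination or Cramer's rule, determinant = -252) gives (0, -12, -1).

(0, -12, -1)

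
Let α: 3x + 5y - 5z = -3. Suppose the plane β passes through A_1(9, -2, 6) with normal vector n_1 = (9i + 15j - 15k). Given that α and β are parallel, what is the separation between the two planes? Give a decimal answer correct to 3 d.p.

β: n_1·r = n_1·A_1 gives 9x + 15y - 15z = -39.
Rescale β by 1/3: 3x + 5y - 5z = -13. Then distance = |-3 − (-13)| / √59 ≈ 1.302.

1.302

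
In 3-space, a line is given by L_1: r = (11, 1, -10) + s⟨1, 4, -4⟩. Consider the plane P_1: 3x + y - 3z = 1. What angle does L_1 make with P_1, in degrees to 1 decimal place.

49.4

sin θ = |n·v| / (|n||v|) = |19| / (√19 · √33) = 0.75879.
θ ≈ 49.4°.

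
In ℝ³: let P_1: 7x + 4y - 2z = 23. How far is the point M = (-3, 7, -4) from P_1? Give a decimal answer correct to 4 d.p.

n·M − d = (7)·(-3) + (4)·(7) + (-2)·(-4) − 23 = -8; |n| = √69.
Distance = |-8| / √69 = 8/√69 ≈ 0.9631.

0.9631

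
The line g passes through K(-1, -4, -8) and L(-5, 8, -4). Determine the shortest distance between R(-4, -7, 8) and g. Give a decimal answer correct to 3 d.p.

A direction vector for g is L − K = (-4, 12, 4).
Taking (-1, -4, -8) on g with direction v = (-4, 12, 4): w = R − (-1, -4, -8) = (-3, -3, 16), and w × v = (-204, -52, -48).
Distance = |w × v| / |v| = √46624 / √176 ≈ 16.276.

16.276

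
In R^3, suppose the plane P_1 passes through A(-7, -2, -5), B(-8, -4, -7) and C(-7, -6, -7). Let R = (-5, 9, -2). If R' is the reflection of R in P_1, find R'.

AB = (-1, -2, -2), AC = (0, -4, -2); a normal to P_1 is AB × AC = (-4, -2, 4).
Using A: P_1 has equation -4x - 2y + 4z = 12.
λ = (n·R − d)/|n|² = (-6 − 12)/36 = -1/2.
Reflection = R − 2λn = (-5, 9, -2) − (-1)·(-4, -2, 4) = (-9, 7, 2).

(-9, 7, 2)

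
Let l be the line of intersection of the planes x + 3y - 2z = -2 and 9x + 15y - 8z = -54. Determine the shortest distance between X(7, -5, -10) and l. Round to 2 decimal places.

Direction of l: (1, 3, -2) × (9, 15, -8) = (6, -10, -12).
A point on l: solving the two plane equations with x = -8 gives (-8, -2, -6).
Taking (-8, -2, -6) on l with direction v = (6, -10, -12): w = X − (-8, -2, -6) = (15, -3, -4), and w × v = (-4, 156, -132).
Distance = |w × v| / |v| = √41776 / √280 ≈ 12.21.

12.21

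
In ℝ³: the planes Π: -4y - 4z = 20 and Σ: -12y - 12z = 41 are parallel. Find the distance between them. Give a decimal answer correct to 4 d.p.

Rescale Σ by 1/3: -4y - 4z = 41/3. Then distance = |20 − (41/3)| / √32 ≈ 1.1196.

1.1196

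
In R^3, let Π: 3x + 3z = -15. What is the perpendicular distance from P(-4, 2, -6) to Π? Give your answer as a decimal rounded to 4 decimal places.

n·P − d = (3)·(-4) + (0)·(2) + (3)·(-6) − (-15) = -15; |n| = √18.
Distance = |-15| / √18 = 15/√18 ≈ 3.5355.

3.5355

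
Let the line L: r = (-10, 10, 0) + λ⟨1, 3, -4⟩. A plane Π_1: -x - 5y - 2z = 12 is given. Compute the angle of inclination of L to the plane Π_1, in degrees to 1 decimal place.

16.6

sin θ = |n·v| / (|n||v|) = |-8| / (√30 · √26) = 0.28645.
θ ≈ 16.6°.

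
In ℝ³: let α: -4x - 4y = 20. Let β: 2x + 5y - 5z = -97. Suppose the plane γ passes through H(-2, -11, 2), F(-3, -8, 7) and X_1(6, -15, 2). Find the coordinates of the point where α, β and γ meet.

(4, -9, 12)

HF = (-1, 3, 5), HX_1 = (8, -4, 0); a normal to γ is HF × HX_1 = (20, 40, -20).
Using H: γ has equation 20x + 40y - 20z = -520.
Solving the 3×3 linear system -4x - 4y = 20, 2x + 5y - 5z = -97, 20x + 40y - 20z = -520 (e.g. by elimination or Cramer's rule, determinant = -160) gives (4, -9, 12).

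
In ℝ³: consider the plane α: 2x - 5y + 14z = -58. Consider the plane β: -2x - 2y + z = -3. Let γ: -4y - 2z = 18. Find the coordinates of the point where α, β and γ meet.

Solving the 3×3 linear system 2x - 5y + 14z = -58, -2x - 2y + z = -3, -4y - 2z = 18 (e.g. by elimination or Cramer's rule, determinant = 148) gives (1, -2, -5).

(1, -2, -5)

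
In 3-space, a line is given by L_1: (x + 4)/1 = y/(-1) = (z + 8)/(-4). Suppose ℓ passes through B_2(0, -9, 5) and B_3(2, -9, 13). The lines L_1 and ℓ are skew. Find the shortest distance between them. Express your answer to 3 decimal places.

7.667

L_1 has direction (1, -1, -4) through (-4, 0, -8).
A direction vector for ℓ is B_3 − B_2 = (2, 0, 8).
Common perpendicular direction n = (1, -1, -4) × (2, 0, 8) = (-8, -16, 2).
With w = (0, -9, 5) − (-4, 0, -8) = (4, -9, 13), w · n = 138.
Distance = |w · n| / |n| = |138| / √324 ≈ 7.667.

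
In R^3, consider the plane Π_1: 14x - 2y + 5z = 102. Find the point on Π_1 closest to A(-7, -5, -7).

(7, -7, -2)

Foot = A − λn with λ = (n·A − d)/|n|² = (-123 − 102)/225 = -1.
Foot = (-7, -5, -7) − (-1)·(14, -2, 5) = (7, -7, -2).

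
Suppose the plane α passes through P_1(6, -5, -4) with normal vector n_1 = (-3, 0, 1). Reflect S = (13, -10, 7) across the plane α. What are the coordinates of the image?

(7, -10, 9)

α: n_1·r = n_1·P_1 gives -3x + z = -22.
λ = (n·S − d)/|n|² = (-32 − (-22))/10 = -1.
Reflection = S − 2λn = (13, -10, 7) − (-2)·(-3, 0, 1) = (7, -10, 9).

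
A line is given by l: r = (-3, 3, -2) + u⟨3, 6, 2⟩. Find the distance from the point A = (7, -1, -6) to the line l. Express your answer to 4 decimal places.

11.4856

Taking (-3, 3, -2) on l with direction v = (3, 6, 2): w = A − (-3, 3, -2) = (10, -4, -4), and w × v = (16, -32, 72).
Distance = |w × v| / |v| = √6464 / √49 ≈ 11.4856.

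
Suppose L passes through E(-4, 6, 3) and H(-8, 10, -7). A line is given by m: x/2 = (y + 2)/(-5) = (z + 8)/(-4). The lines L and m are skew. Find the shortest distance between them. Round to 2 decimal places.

A direction vector for L is H − E = (-4, 4, -10).
m has direction (2, -5, -4) through (0, -2, -8).
Common perpendicular direction n = (-4, 4, -10) × (2, -5, -4) = (-66, -36, 12).
With w = (0, -2, -8) − (-4, 6, 3) = (4, -8, -11), w · n = -108.
Distance = |w · n| / |n| = |-108| / √5796 ≈ 1.42.

1.42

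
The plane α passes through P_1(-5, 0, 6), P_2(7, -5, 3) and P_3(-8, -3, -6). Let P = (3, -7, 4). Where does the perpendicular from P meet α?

(4, -4, 3)

P_1P_2 = (12, -5, -3), P_1P_3 = (-3, -3, -12); a normal to α is P_1P_2 × P_1P_3 = (51, 153, -51).
Using P_1: α has equation 51x + 153y - 51z = -561.
Foot = P − λn with λ = (n·P − d)/|n|² = (-1122 − (-561))/28611 = -1/51.
Foot = (3, -7, 4) − (-1/51)·(51, 153, -51) = (4, -4, 3).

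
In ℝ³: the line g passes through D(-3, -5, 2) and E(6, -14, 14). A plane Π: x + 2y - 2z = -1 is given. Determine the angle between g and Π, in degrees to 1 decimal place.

39.0

A direction vector for g is E − D = (9, -9, 12).
sin θ = |n·v| / (|n||v|) = |-33| / (√9 · √306) = 0.62883.
θ ≈ 39.0°.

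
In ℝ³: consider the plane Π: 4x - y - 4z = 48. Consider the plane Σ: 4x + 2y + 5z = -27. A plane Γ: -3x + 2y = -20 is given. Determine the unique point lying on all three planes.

Solving the 3×3 linear system 4x - y - 4z = 48, 4x + 2y + 5z = -27, -3x + 2y = -20 (e.g. by elimination or Cramer's rule, determinant = -81) gives (4, -4, -7).

(4, -4, -7)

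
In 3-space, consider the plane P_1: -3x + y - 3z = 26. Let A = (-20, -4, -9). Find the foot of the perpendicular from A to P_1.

(-11, -7, 0)

Foot = A − λn with λ = (n·A − d)/|n|² = (83 − 26)/19 = 3.
Foot = (-20, -4, -9) − 3·(-3, 1, -3) = (-11, -7, 0).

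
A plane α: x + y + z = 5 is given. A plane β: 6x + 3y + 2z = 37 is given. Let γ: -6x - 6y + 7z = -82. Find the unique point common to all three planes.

(6, 3, -4)

Solving the 3×3 linear system x + y + z = 5, 6x + 3y + 2z = 37, -6x - 6y + 7z = -82 (e.g. by elimination or Cramer's rule, determinant = -39) gives (6, 3, -4).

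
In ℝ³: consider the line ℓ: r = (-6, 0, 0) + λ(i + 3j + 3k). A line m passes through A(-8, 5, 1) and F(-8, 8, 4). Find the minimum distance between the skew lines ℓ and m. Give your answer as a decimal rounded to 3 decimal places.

A direction vector for m is F − A = (0, 3, 3).
Common perpendicular direction n = (1, 3, 3) × (0, 3, 3) = (0, -3, 3).
With w = (-8, 5, 1) − (-6, 0, 0) = (-2, 5, 1), w · n = -12.
Distance = |w · n| / |n| = |-12| / √18 ≈ 2.828.

2.828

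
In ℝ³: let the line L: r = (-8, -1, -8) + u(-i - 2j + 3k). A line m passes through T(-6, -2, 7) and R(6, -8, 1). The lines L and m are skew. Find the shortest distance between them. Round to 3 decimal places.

9.238

A direction vector for m is R − T = (12, -6, -6).
Common perpendicular direction n = (-1, -2, 3) × (12, -6, -6) = (30, 30, 30).
With w = (-6, -2, 7) − (-8, -1, -8) = (2, -1, 15), w · n = 480.
Distance = |w · n| / |n| = |480| / √2700 ≈ 9.238.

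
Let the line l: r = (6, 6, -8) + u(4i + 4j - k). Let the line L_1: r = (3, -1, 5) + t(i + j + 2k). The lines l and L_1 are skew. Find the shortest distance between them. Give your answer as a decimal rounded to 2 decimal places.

2.83

Common perpendicular direction n = (4, 4, -1) × (1, 1, 2) = (9, -9, 0).
With w = (3, -1, 5) − (6, 6, -8) = (-3, -7, 13), w · n = 36.
Distance = |w · n| / |n| = |36| / √162 ≈ 2.83.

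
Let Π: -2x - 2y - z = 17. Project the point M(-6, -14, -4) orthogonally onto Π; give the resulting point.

(0, -8, -1)

Foot = M − λn with λ = (n·M − d)/|n|² = (44 − 17)/9 = 3.
Foot = (-6, -14, -4) − 3·(-2, -2, -1) = (0, -8, -1).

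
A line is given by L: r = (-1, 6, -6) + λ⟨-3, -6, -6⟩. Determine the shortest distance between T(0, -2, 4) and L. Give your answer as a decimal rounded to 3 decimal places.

12.737

Taking (-1, 6, -6) on L with direction v = (-3, -6, -6): w = T − (-1, 6, -6) = (1, -8, 10), and w × v = (108, -24, -30).
Distance = |w × v| / |v| = √13140 / √81 ≈ 12.737.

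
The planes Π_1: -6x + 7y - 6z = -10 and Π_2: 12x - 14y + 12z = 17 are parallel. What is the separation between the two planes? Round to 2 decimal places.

0.14

Rescale Π_2 by 1/(-2): -6x + 7y - 6z = -17/2. Then distance = |-10 − (-17/2)| / √121 ≈ 0.14.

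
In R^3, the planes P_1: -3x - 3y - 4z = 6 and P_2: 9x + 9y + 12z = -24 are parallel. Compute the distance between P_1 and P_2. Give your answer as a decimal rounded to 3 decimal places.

0.343

Rescale P_2 by 1/(-3): -3x - 3y - 4z = 8. Then distance = |6 − 8| / √34 ≈ 0.343.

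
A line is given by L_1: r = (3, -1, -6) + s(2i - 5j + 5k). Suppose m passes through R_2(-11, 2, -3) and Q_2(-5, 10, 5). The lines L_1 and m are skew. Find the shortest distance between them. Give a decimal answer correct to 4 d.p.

A direction vector for m is Q_2 − R_2 = (6, 8, 8).
Common perpendicular direction n = (2, -5, 5) × (6, 8, 8) = (-80, 14, 46).
With w = (-11, 2, -3) − (3, -1, -6) = (-14, 3, 3), w · n = 1300.
Distance = |w · n| / |n| = |1300| / √8712 ≈ 13.9279.

13.9279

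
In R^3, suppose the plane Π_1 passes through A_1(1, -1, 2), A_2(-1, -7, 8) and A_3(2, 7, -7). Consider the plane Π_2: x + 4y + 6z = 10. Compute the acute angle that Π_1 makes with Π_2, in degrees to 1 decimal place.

A_1A_2 = (-2, -6, 6), A_1A_3 = (1, 8, -9); a normal to Π_1 is A_1A_2 × A_1A_3 = (6, -12, -10).
Using A_1: Π_1 has equation 6x - 12y - 10z = -2.
cos θ = |n₁·n₂| / (|n₁||n₂|) = |-102| / (√280 · √53).
θ = arccos(0.83730) ≈ 33.1°.

33.1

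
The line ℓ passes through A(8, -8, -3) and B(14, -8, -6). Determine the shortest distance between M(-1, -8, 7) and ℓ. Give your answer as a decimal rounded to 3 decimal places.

4.919

A direction vector for ℓ is B − A = (6, 0, -3).
Taking (8, -8, -3) on ℓ with direction v = (6, 0, -3): w = M − (8, -8, -3) = (-9, 0, 10), and w × v = (0, 33, 0).
Distance = |w × v| / |v| = √1089 / √45 ≈ 4.919.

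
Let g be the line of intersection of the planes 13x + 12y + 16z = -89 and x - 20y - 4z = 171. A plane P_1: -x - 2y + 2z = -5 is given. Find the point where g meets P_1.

Direction of g: (13, 12, 16) × (1, -20, -4) = (272, 68, -272).
A point on g: solving the two plane equations with x = -9 gives (-9, -11, 10).
Substitute r = (-9, -11, 10) + t(272, 68, -272) into the plane: 51 + (-952)t = -5, so t = 1/17.
Intersection: (-9, -11, 10) + (1/17)·(272, 68, -272) = (7, -7, -6).

(7, -7, -6)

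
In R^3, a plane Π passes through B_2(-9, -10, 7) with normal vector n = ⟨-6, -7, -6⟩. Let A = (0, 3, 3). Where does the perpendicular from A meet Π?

Π: n·r = n·B_2 gives -6x - 7y - 6z = 82.
Foot = A − λn with λ = (n·A − d)/|n|² = (-39 − 82)/121 = -1.
Foot = (0, 3, 3) − (-1)·(-6, -7, -6) = (-6, -4, -3).

(-6, -4, -3)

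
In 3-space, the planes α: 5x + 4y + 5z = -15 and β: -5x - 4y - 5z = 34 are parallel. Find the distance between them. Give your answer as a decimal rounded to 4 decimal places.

Rescale β by 1/(-1): 5x + 4y + 5z = -34. Then distance = |-15 − (-34)| / √66 ≈ 2.3387.

2.3387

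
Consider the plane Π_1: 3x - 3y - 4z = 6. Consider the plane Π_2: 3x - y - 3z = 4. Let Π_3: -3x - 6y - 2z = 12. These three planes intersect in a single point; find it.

Solving the 3×3 linear system 3x - 3y - 4z = 6, 3x - y - 3z = 4, -3x - 6y - 2z = 12 (e.g. by elimination or Cramer's rule, determinant = -9) gives (-4, 2, -6).

(-4, 2, -6)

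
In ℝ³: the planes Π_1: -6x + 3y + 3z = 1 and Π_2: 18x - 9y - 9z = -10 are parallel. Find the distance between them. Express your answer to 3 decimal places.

0.318

Rescale Π_2 by 1/(-3): -6x + 3y + 3z = 10/3. Then distance = |1 − (10/3)| / √54 ≈ 0.318.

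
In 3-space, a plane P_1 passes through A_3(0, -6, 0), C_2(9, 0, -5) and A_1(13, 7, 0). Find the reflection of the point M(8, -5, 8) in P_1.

A_3C_2 = (9, 6, -5), A_3A_1 = (13, 13, 0); a normal to P_1 is A_3C_2 × A_3A_1 = (65, -65, 39).
Using A_3: P_1 has equation 65x - 65y + 39z = 390.
λ = (n·M − d)/|n|² = (1157 − 390)/9971 = 1/13.
Reflection = M − 2λn = (8, -5, 8) − (2/13)·(65, -65, 39) = (-2, 5, 2).

(-2, 5, 2)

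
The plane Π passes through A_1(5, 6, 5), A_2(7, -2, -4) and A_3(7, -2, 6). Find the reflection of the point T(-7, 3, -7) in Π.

A_1A_2 = (2, -8, -9), A_1A_3 = (2, -8, 1); a normal to Π is A_1A_2 × A_1A_3 = (-80, -20, 0).
Using A_1: Π has equation -80x - 20y = -520.
λ = (n·T − d)/|n|² = (500 − (-520))/6800 = 3/20.
Reflection = T − 2λn = (-7, 3, -7) − (3/10)·(-80, -20, 0) = (17, 9, -7).

(17, 9, -7)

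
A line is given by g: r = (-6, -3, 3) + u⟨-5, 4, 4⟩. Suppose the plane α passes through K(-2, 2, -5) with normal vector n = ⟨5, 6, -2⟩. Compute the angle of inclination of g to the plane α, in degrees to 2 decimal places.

α: n·r = n·K gives 5x + 6y - 2z = 12.
sin θ = |n·v| / (|n||v|) = |-9| / (√65 · √57) = 0.14786.
θ ≈ 8.50°.

8.50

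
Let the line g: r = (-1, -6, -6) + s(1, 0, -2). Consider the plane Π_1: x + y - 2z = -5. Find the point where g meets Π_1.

(-3, -6, -2)

Substitute r = (-1, -6, -6) + t(1, 0, -2) into the plane: 5 + 5t = -5, so t = -2.
Intersection: (-1, -6, -6) + (-2)·(1, 0, -2) = (-3, -6, -2).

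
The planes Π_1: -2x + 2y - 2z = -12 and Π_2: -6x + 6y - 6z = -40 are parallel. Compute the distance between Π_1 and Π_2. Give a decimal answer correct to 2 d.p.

Rescale Π_2 by 1/3: -2x + 2y - 2z = -40/3. Then distance = |-12 − (-40/3)| / √12 ≈ 0.38.

0.38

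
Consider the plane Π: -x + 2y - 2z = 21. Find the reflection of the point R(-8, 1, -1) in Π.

λ = (n·R − d)/|n|² = (12 − 21)/9 = -1.
Reflection = R − 2λn = (-8, 1, -1) − (-2)·(-1, 2, -2) = (-10, 5, -5).

(-10, 5, -5)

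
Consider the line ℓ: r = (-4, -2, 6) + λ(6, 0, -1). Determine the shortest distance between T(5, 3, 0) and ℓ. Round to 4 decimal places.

Taking (-4, -2, 6) on ℓ with direction v = (6, 0, -1): w = T − (-4, -2, 6) = (9, 5, -6), and w × v = (-5, -27, -30).
Distance = |w × v| / |v| = √1654 / √37 ≈ 6.6860.

6.6860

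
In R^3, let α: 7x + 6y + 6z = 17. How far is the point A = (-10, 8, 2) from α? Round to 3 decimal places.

2.455

n·A − d = (7)·(-10) + (6)·(8) + (6)·(2) − 17 = -27; |n| = √121.
Distance = |-27| / √121 = 27/√121 ≈ 2.455.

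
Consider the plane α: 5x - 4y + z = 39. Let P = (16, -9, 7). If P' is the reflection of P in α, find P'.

(-4, 7, 3)

λ = (n·P − d)/|n|² = (123 − 39)/42 = 2.
Reflection = P − 2λn = (16, -9, 7) − 4·(5, -4, 1) = (-4, 7, 3).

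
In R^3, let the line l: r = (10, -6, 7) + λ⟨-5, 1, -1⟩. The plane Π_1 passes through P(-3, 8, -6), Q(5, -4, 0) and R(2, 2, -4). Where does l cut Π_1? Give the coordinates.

PQ = (8, -12, 6), PR = (5, -6, 2); a normal to Π_1 is PQ × PR = (12, 14, 12).
Using P: Π_1 has equation 12x + 14y + 12z = 4.
Substitute r = (10, -6, 7) + t(-5, 1, -1) into the plane: 120 + (-58)t = 4, so t = 2.
Intersection: (10, -6, 7) + 2·(-5, 1, -1) = (0, -4, 5).

(0, -4, 5)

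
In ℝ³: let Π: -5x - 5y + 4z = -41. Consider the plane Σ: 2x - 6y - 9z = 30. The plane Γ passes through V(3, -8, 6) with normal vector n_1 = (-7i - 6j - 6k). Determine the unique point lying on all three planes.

(3, 2, -4)

Γ: n_1·r = n_1·V gives -7x - 6y - 6z = -9.
Solving the 3×3 linear system -5x - 5y + 4z = -41, 2x - 6y - 9z = 30, -7x - 6y - 6z = -9 (e.g. by elimination or Cramer's rule, determinant = -501) gives (3, 2, -4).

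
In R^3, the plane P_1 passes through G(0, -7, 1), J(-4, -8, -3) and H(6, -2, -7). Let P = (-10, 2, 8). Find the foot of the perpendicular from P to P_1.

GJ = (-4, -1, -4), GH = (6, 5, -8); a normal to P_1 is GJ × GH = (28, -56, -14).
Using G: P_1 has equation 28x - 56y - 14z = 378.
Foot = P − λn with λ = (n·P − d)/|n|² = (-504 − 378)/4116 = -3/14.
Foot = (-10, 2, 8) − (-3/14)·(28, -56, -14) = (-4, -10, 5).

(-4, -10, 5)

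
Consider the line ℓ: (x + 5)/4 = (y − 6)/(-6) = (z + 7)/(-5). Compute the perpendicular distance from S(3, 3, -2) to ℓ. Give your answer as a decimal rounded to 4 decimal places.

9.4807

ℓ has direction (4, -6, -5) through (-5, 6, -7).
Taking (-5, 6, -7) on ℓ with direction v = (4, -6, -5): w = S − (-5, 6, -7) = (8, -3, 5), and w × v = (45, 60, -36).
Distance = |w × v| / |v| = √6921 / √77 ≈ 9.4807.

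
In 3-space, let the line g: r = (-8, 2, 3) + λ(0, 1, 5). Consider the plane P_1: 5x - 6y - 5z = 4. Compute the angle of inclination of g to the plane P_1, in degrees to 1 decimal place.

41.0

sin θ = |n·v| / (|n||v|) = |-31| / (√86 · √26) = 0.65558.
θ ≈ 41.0°.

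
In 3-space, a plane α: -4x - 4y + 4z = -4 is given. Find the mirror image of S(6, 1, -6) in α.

(-2, -7, 2)

λ = (n·S − d)/|n|² = (-52 − (-4))/48 = -1.
Reflection = S − 2λn = (6, 1, -6) − (-2)·(-4, -4, 4) = (-2, -7, 2).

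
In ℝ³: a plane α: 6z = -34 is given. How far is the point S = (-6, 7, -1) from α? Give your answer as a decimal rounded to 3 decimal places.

4.667

n·S − d = (0)·(-6) + (0)·(7) + (6)·(-1) − (-34) = 28; |n| = √36.
Distance = |28| / √36 = 28/√36 ≈ 4.667.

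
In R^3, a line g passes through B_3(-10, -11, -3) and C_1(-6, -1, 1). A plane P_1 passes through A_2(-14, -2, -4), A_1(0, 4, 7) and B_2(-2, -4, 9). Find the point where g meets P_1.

(-4, 4, 3)

A direction vector for g is C_1 − B_3 = (4, 10, 4).
A_2A_1 = (14, 6, 11), A_2B_2 = (12, -2, 13); a normal to P_1 is A_2A_1 × A_2B_2 = (100, -50, -100).
Using A_2: P_1 has equation 100x - 50y - 100z = -900.
Substitute r = (-10, -11, -3) + t(4, 10, 4) into the plane: -150 + (-500)t = -900, so t = 3/2.
Intersection: (-10, -11, -3) + (3/2)·(4, 10, 4) = (-4, 4, 3).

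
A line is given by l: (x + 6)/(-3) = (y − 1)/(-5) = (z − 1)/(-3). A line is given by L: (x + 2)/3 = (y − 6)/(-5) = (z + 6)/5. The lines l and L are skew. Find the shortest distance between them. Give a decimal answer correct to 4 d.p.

l has direction (-3, -5, -3) through (-6, 1, 1).
L has direction (3, -5, 5) through (-2, 6, -6).
Common perpendicular direction n = (-3, -5, -3) × (3, -5, 5) = (-40, 6, 30).
With w = (-2, 6, -6) − (-6, 1, 1) = (4, 5, -7), w · n = -340.
Distance = |w · n| / |n| = |-340| / √2536 ≈ 6.7516.

6.7516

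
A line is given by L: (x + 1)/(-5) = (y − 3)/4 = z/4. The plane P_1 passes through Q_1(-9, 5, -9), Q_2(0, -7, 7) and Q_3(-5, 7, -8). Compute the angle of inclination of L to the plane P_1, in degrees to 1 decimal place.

75.0

L has direction (-5, 4, 4) through (-1, 3, 0).
Q_1Q_2 = (9, -12, 16), Q_1Q_3 = (4, 2, 1); a normal to P_1 is Q_1Q_2 × Q_1Q_3 = (-44, 55, 66).
Using Q_1: P_1 has equation -44x + 55y + 66z = 77.
sin θ = |n·v| / (|n||v|) = |704| / (√9317 · √57) = 0.96604.
θ ≈ 75.0°.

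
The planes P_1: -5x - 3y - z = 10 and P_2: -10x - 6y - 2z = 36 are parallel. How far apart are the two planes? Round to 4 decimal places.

1.3522

Rescale P_2 by 1/2: -5x - 3y - z = 18. Then distance = |10 − 18| / √35 ≈ 1.3522.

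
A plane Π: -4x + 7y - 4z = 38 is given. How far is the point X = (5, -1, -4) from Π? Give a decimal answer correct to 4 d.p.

n·X − d = (-4)·(5) + (7)·(-1) + (-4)·(-4) − 38 = -49; |n| = √81.
Distance = |-49| / √81 = 49/√81 ≈ 5.4444.

5.4444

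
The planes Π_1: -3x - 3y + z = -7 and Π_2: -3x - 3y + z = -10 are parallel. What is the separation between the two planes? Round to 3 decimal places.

0.688

Same normal n = (-3, -3, 1) with |n| = √19; distance = |-7 − (-10)| / |n| = 3/√19 ≈ 0.688.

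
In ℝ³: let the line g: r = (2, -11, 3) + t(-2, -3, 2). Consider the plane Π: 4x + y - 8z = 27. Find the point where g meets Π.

(6, -5, -1)

Substitute r = (2, -11, 3) + t(-2, -3, 2) into the plane: -27 + (-27)t = 27, so t = -2.
Intersection: (2, -11, 3) + (-2)·(-2, -3, 2) = (6, -5, -1).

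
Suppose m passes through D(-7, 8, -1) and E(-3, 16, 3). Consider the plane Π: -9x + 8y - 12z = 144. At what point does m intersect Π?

(-8, 6, -2)

A direction vector for m is E − D = (4, 8, 4).
Substitute r = (-7, 8, -1) + t(4, 8, 4) into the plane: 139 + (-20)t = 144, so t = -1/4.
Intersection: (-7, 8, -1) + (-1/4)·(4, 8, 4) = (-8, 6, -2).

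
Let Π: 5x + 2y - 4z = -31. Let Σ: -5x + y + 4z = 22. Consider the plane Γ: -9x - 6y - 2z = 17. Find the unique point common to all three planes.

(-1, -3, 5)

Solving the 3×3 linear system 5x + 2y - 4z = -31, -5x + y + 4z = 22, -9x - 6y - 2z = 17 (e.g. by elimination or Cramer's rule, determinant = -138) gives (-1, -3, 5).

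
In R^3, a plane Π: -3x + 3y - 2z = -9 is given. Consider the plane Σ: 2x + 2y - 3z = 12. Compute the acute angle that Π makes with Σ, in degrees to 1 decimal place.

71.9

cos θ = |n₁·n₂| / (|n₁||n₂|) = |6| / (√22 · √17).
θ = arccos(0.31025) ≈ 71.9°.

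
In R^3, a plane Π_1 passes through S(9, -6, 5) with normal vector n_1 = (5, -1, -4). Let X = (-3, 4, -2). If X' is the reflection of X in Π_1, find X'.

Π_1: n_1·r = n_1·S gives 5x - y - 4z = 31.
λ = (n·X − d)/|n|² = (-11 − 31)/42 = -1.
Reflection = X − 2λn = (-3, 4, -2) − (-2)·(5, -1, -4) = (7, 2, -10).

(7, 2, -10)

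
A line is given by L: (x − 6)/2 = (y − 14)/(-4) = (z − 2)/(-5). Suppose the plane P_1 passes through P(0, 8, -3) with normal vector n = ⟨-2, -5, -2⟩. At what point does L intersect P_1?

L has direction (2, -4, -5) through (6, 14, 2).
P_1: n·r = n·P gives -2x - 5y - 2z = -34.
Substitute r = (6, 14, 2) + t(2, -4, -5) into the plane: -86 + 26t = -34, so t = 2.
Intersection: (6, 14, 2) + 2·(2, -4, -5) = (10, 6, -8).

(10, 6, -8)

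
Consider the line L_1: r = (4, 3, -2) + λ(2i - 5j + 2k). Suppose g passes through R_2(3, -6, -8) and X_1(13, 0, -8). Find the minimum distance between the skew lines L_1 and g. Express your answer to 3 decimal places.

A direction vector for g is X_1 − R_2 = (10, 6, 0).
Common perpendicular direction n = (2, -5, 2) × (10, 6, 0) = (-12, 20, 62).
With w = (3, -6, -8) − (4, 3, -2) = (-1, -9, -6), w · n = -540.
Distance = |w · n| / |n| = |-540| / √4388 ≈ 8.152.

8.152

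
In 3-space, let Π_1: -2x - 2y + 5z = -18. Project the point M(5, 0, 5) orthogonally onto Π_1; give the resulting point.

(7, 2, 0)

Foot = M − λn with λ = (n·M − d)/|n|² = (15 − (-18))/33 = 1.
Foot = (5, 0, 5) − 1·(-2, -2, 5) = (7, 2, 0).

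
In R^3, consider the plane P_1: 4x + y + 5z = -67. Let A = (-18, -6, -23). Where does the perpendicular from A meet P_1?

(-6, -3, -8)

Foot = A − λn with λ = (n·A − d)/|n|² = (-193 − (-67))/42 = -3.
Foot = (-18, -6, -23) − (-3)·(4, 1, 5) = (-6, -3, -8).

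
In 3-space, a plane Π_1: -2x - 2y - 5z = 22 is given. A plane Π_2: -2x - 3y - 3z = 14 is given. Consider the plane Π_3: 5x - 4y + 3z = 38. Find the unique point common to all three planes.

(8, -4, -6)

Solving the 3×3 linear system -2x - 2y - 5z = 22, -2x - 3y - 3z = 14, 5x - 4y + 3z = 38 (e.g. by elimination or Cramer's rule, determinant = -55) gives (8, -4, -6).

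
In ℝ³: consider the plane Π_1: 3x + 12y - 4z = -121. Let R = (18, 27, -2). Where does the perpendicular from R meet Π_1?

(9, -9, 10)

Foot = R − λn with λ = (n·R − d)/|n|² = (386 − (-121))/169 = 3.
Foot = (18, 27, -2) − 3·(3, 12, -4) = (9, -9, 10).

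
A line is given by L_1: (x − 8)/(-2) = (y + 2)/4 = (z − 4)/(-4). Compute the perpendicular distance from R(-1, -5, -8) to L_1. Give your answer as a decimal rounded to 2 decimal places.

L_1 has direction (-2, 4, -4) through (8, -2, 4).
Taking (8, -2, 4) on L_1 with direction v = (-2, 4, -4): w = R − (8, -2, 4) = (-9, -3, -12), and w × v = (60, -12, -42).
Distance = |w × v| / |v| = √5508 / √36 ≈ 12.37.

12.37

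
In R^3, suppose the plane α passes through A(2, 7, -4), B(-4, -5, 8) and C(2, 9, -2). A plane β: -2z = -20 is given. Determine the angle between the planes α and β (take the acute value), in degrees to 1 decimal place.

76.4

AB = (-6, -12, 12), AC = (0, 2, 2); a normal to α is AB × AC = (-48, 12, -12).
Using A: α has equation -48x + 12y - 12z = 36.
cos θ = |n₁·n₂| / (|n₁||n₂|) = |24| / (√2592 · √4).
θ = arccos(0.23570) ≈ 76.4°.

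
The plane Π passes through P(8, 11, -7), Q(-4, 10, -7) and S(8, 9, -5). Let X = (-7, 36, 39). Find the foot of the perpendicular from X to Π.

PQ = (-12, -1, 0), PS = (0, -2, 2); a normal to Π is PQ × PS = (-2, 24, 24).
Using P: Π has equation -2x + 24y + 24z = 80.
Foot = X − λn with λ = (n·X − d)/|n|² = (1814 − 80)/1156 = 3/2.
Foot = (-7, 36, 39) − (3/2)·(-2, 24, 24) = (-4, 0, 3).

(-4, 0, 3)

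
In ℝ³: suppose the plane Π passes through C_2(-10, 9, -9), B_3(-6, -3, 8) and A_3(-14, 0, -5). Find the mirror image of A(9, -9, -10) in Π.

(-21, 15, 14)

C_2B_3 = (4, -12, 17), C_2A_3 = (-4, -9, 4); a normal to Π is C_2B_3 × C_2A_3 = (105, -84, -84).
Using C_2: Π has equation 105x - 84y - 84z = -1050.
λ = (n·A − d)/|n|² = (2541 − (-1050))/25137 = 1/7.
Reflection = A − 2λn = (9, -9, -10) − (2/7)·(105, -84, -84) = (-21, 15, 14).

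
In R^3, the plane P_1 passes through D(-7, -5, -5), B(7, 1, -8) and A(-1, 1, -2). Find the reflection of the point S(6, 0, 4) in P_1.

DB = (14, 6, -3), DA = (6, 6, 3); a normal to P_1 is DB × DA = (36, -60, 48).
Using D: P_1 has equation 36x - 60y + 48z = -192.
λ = (n·S − d)/|n|² = (408 − (-192))/7200 = 1/12.
Reflection = S − 2λn = (6, 0, 4) − (1/6)·(36, -60, 48) = (0, 10, -4).

(0, 10, -4)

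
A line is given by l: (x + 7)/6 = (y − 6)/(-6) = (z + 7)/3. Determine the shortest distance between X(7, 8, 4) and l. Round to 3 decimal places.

13.597

l has direction (6, -6, 3) through (-7, 6, -7).
Taking (-7, 6, -7) on l with direction v = (6, -6, 3): w = X − (-7, 6, -7) = (14, 2, 11), and w × v = (72, 24, -96).
Distance = |w × v| / |v| = √14976 / √81 ≈ 13.597.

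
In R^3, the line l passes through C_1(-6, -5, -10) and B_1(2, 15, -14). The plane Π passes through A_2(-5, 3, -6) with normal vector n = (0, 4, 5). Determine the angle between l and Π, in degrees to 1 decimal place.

A direction vector for l is B_1 − C_1 = (8, 20, -4).
Π: n·r = n·A_2 gives 4y + 5z = -18.
sin θ = |n·v| / (|n||v|) = |60| / (√41 · √480) = 0.42770.
θ ≈ 25.3°.

25.3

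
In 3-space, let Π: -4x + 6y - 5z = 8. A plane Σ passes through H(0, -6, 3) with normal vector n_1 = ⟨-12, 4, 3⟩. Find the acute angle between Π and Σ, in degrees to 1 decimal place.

60.0

Σ: n_1·r = n_1·H gives -12x + 4y + 3z = -15.
cos θ = |n₁·n₂| / (|n₁||n₂|) = |57| / (√77 · √169).
θ = arccos(0.49967) ≈ 60.0°.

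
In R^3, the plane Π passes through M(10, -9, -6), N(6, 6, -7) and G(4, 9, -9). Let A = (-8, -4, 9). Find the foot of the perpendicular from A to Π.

MN = (-4, 15, -1), MG = (-6, 18, -3); a normal to Π is MN × MG = (-27, -6, 18).
Using M: Π has equation -27x - 6y + 18z = -324.
Foot = A − λn with λ = (n·A − d)/|n|² = (402 − (-324))/1089 = 2/3.
Foot = (-8, -4, 9) − (2/3)·(-27, -6, 18) = (10, 0, -3).

(10, 0, -3)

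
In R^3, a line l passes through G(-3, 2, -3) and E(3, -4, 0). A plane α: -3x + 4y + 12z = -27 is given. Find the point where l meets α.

A direction vector for l is E − G = (6, -6, 3).
Substitute r = (-3, 2, -3) + t(6, -6, 3) into the plane: -19 + (-6)t = -27, so t = 4/3.
Intersection: (-3, 2, -3) + (4/3)·(6, -6, 3) = (5, -6, 1).

(5, -6, 1)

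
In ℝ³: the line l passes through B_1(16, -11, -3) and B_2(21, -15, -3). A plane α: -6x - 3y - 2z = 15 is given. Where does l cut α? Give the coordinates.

A direction vector for l is B_2 − B_1 = (5, -4, 0).
Substitute r = (16, -11, -3) + t(5, -4, 0) into the plane: -57 + (-18)t = 15, so t = -4.
Intersection: (16, -11, -3) + (-4)·(5, -4, 0) = (-4, 5, -3).

(-4, 5, -3)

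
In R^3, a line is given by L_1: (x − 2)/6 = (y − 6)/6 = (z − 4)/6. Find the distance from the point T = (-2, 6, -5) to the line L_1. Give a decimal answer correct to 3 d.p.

6.377

L_1 has direction (6, 6, 6) through (2, 6, 4).
Taking (2, 6, 4) on L_1 with direction v = (6, 6, 6): w = T − (2, 6, 4) = (-4, 0, -9), and w × v = (54, -30, -24).
Distance = |w × v| / |v| = √4392 / √108 ≈ 6.377.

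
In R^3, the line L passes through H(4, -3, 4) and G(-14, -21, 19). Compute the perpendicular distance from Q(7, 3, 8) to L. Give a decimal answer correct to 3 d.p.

A direction vector for L is G − H = (-18, -18, 15).
Taking (4, -3, 4) on L with direction v = (-18, -18, 15): w = Q − (4, -3, 4) = (3, 6, 4), and w × v = (162, -117, 54).
Distance = |w × v| / |v| = √42849 / √873 ≈ 7.006.

7.006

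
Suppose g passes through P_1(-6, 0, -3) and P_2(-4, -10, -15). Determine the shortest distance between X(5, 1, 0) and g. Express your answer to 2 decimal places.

A direction vector for g is P_2 − P_1 = (2, -10, -12).
Taking (-6, 0, -3) on g with direction v = (2, -10, -12): w = X − (-6, 0, -3) = (11, 1, 3), and w × v = (18, 138, -112).
Distance = |w × v| / |v| = √31912 / √248 ≈ 11.34.

11.34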